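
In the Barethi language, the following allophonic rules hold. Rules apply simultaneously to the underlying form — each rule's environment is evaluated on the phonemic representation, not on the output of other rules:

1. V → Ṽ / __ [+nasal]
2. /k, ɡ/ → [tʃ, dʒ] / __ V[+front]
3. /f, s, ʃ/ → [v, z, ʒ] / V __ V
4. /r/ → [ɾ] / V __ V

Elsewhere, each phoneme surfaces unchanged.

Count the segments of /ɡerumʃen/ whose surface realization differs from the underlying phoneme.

4

Segments that undergo a rule: /ɡ/ → [dʒ] (rule 2); /r/ → [ɾ] (rule 4); /u/ → [ũ] (rule 1); /e/ → [ẽ] (rule 1).
All other segments surface unchanged.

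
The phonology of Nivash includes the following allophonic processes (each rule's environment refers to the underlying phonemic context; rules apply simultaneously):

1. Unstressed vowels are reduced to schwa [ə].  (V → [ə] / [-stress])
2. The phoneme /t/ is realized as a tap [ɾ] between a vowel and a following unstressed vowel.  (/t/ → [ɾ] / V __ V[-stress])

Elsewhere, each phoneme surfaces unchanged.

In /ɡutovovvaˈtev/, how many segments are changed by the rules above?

5

Segments that undergo a rule: /u/ → [ə] (rule 1); /t/ → [ɾ] (rule 2); /o/ → [ə] (rule 1); /o/ → [ə] (rule 1); /a/ → [ə] (rule 1).
All other segments surface unchanged.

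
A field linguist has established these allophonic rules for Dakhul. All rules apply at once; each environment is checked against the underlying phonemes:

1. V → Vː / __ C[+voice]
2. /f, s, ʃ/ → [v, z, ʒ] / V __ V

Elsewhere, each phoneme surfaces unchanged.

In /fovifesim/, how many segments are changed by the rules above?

4

Segments that undergo a rule: /o/ → [oː] (rule 1); /f/ → [v] (rule 2); /s/ → [z] (rule 2); /i/ → [iː] (rule 1).
All other segments surface unchanged.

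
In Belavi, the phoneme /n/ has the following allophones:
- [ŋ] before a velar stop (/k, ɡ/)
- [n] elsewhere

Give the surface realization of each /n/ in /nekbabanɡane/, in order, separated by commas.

[n], [ŋ], [n]

Occurrence 1 (position 1): no conditioning environment matches → elsewhere allophone [n].
Occurrence 2 (position 8): before a velar stop → [ŋ].
Occurrence 3 (position 11): no conditioning environment matches → elsewhere allophone [n].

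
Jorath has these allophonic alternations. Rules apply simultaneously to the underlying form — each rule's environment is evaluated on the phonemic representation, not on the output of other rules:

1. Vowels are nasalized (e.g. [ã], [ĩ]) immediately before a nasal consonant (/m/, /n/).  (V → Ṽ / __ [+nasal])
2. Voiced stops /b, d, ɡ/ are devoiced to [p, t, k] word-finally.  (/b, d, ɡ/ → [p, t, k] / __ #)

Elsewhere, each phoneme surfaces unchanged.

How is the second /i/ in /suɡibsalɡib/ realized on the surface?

/i/ (between /ɡ/ and /b/): rule 1 targets it, but not before a nasal consonant → unchanged [i].

[i]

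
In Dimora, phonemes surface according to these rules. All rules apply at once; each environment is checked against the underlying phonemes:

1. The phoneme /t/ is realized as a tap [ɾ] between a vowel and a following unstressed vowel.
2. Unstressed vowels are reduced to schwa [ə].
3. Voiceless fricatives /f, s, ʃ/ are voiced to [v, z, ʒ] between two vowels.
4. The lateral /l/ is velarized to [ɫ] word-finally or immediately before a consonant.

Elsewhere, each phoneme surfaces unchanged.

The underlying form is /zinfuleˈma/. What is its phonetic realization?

[zənfələˈma]

/z/ (word-initial): no rule targets it → [z].
/i/ (between /z/ and /n/) occurs in an unstressed syllable → [ə] by rule 2.
/n/ — not in any rule's target class → [n].
/f/ (between /n/ and /u/) fails the environment for rule 3, so it stays [f].
/u/ — between /f/ and /l/, in an unstressed syllable — surfaces as [ə] (rule 2).
/l/ (between /u/ and /e/): rule 4 targets it, but not word-finally or immediately before a consonant → unchanged [l].
/e/ meets the environment for rule 2 (in an unstressed syllable) → [ə].
/m/ — not in any rule's target class → [m].
/a/ (word-final) fails the environment for rule 2, so it stays [a].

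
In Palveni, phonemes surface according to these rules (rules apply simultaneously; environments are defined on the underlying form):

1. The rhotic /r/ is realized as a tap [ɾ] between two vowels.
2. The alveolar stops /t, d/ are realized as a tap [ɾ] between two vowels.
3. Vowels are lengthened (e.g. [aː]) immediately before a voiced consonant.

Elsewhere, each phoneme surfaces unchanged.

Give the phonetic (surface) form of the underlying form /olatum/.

[oːlaɾuːm]

/o/ meets the environment for rule 3 (before a voiced consonant) → [oː].
/l/ (between /o/ and /a/): no rule targets it → [l].
/a/ (between /l/ and /t/): rule 3 targets it, but not before a voiced consonant → unchanged [a].
Rule 2 applies to /t/ (between /a/ and /u/: between two vowels) → [ɾ].
/u/ meets the environment for rule 3 (before a voiced consonant) → [uː].
/m/ (word-final): no rule targets it → [m].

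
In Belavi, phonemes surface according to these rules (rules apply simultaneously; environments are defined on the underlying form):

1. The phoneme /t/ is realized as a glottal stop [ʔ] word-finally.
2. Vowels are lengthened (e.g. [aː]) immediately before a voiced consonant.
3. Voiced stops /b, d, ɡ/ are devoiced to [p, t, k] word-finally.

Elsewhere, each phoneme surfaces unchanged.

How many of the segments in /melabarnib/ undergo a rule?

5

Segments that undergo a rule: /e/ → [eː] (rule 2); /a/ → [aː] (rule 2); /a/ → [aː] (rule 2); /i/ → [iː] (rule 2); /b/ → [p] (rule 3).
All other segments surface unchanged.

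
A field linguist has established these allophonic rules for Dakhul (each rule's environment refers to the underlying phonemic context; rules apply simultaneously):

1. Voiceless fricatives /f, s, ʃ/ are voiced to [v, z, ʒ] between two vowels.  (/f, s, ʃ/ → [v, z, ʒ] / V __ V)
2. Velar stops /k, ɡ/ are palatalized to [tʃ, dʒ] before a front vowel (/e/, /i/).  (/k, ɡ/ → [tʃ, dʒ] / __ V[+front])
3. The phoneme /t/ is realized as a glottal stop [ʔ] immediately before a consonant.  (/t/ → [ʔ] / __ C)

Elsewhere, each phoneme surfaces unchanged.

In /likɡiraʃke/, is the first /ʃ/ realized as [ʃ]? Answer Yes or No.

Yes

/ʃ/ (between /a/ and /k/): rule 1 targets it, but not between two vowels → unchanged [ʃ].
The actual realization is [ʃ], which matches [ʃ].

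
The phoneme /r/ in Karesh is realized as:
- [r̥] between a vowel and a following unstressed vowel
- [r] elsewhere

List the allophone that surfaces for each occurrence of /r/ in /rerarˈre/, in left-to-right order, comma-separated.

[r], [r̥], [r], [r]

Occurrence 1 (position 1): no conditioning environment matches → elsewhere allophone [r].
Occurrence 2 (position 3): between a vowel and a following unstressed vowel → [r̥].
Occurrence 3 (position 5): no conditioning environment matches → elsewhere allophone [r].
Occurrence 4 (position 6): no conditioning environment matches → elsewhere allophone [r].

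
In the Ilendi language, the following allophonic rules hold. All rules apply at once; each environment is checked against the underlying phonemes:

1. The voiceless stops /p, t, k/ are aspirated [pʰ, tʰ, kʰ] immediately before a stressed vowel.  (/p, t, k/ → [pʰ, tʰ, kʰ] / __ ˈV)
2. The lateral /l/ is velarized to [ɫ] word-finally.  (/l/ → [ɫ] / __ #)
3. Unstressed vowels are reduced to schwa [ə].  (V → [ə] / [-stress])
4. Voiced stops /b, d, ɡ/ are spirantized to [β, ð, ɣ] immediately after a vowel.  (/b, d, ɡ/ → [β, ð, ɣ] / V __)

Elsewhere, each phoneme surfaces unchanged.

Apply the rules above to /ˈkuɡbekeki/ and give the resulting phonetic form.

Rule 1 applies to /k/ (word-initial: immediately before a stressed vowel) → [kʰ].
/u/ — between /k/ and /ɡ/; rule 3 does not apply here → [u].
Rule 4 applies to /ɡ/ (between /u/ and /b/: immediately after a vowel) → [ɣ].
/b/ (between /ɡ/ and /e/) fails the environment for rule 4, so it stays [b].
Rule 3 applies to /e/ (between /b/ and /k/: in an unstressed syllable) → [ə].
/k/ (between /e/ and /e/) is in the target of rule 1 but the environment (immediately before a stressed vowel) is not met → [k].
/e/ (between /k/ and /k/): in an unstressed syllable, so rule 3 applies → [ə].
/k/ (between /e/ and /i/) is in the target of rule 1 but the environment (immediately before a stressed vowel) is not met → [k].
/i/ — word-final, in an unstressed syllable — surfaces as [ə] (rule 3).

[ˈkʰuɣbəkəkə]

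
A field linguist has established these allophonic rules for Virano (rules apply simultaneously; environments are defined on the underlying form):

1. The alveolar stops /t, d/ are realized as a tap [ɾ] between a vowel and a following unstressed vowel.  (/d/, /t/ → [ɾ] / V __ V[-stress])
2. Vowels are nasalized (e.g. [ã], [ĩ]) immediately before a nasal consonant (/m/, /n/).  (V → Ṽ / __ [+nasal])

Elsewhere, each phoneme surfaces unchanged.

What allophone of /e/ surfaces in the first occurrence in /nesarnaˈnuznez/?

/e/ (between /n/ and /s/) fails the environment for rule 2, so it stays [e].

[e]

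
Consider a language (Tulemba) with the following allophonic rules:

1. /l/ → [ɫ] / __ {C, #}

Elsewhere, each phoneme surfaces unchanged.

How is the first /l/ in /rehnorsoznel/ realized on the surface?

[ɫ]

/l/ (word-final) occurs word-finally or immediately before a consonant → [ɫ] by rule 1.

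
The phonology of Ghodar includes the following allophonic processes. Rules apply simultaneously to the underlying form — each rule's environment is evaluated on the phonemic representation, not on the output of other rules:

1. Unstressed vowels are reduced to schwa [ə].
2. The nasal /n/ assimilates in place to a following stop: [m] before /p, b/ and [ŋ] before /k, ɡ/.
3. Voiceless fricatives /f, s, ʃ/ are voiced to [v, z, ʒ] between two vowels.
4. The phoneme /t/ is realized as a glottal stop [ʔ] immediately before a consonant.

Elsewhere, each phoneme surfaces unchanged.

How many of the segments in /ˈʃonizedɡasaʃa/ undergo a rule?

Segments that undergo a rule: /i/ → [ə] (rule 1); /e/ → [ə] (rule 1); /a/ → [ə] (rule 1); /s/ → [z] (rule 3); /a/ → [ə] (rule 1); /ʃ/ → [ʒ] (rule 3); /a/ → [ə] (rule 1).
All other segments surface unchanged.

7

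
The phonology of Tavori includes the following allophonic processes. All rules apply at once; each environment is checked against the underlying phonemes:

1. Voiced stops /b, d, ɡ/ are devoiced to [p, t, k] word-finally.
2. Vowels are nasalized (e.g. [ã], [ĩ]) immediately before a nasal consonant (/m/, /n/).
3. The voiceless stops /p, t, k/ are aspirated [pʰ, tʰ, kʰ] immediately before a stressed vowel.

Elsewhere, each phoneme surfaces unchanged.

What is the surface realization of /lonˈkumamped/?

/l/ (word-initial) is unaffected → [l].
/o/ meets the environment for rule 2 (before a nasal consonant) → [õ].
/n/ stays [n].
/k/ — between /n/ and /u/, immediately before a stressed vowel — surfaces as [kʰ] (rule 3).
/u/ (between /k/ and /m/) occurs before a nasal consonant → [ũ] by rule 2.
/m/ stays [m].
/a/ (between /m/ and /m/): before a nasal consonant, so rule 2 applies → [ã].
/m/ — not in any rule's target class → [m].
/p/ (between /m/ and /e/) fails the environment for rule 3, so it stays [p].
/e/ — between /p/ and /d/; rule 2 does not apply here → [e].
/d/ — word-final, word-finally — surfaces as [t] (rule 1).

[lõnˈkʰũmãmpet]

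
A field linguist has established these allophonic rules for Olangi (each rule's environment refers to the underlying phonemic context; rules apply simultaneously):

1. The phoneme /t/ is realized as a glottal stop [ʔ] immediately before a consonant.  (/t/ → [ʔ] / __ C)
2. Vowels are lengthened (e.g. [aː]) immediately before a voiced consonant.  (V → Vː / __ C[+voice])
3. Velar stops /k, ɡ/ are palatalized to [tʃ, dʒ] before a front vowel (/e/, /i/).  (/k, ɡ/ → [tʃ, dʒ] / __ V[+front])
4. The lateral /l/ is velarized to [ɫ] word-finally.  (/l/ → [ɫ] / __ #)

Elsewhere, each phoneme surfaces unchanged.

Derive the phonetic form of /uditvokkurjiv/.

/u/ — word-initial, before a voiced consonant — surfaces as [uː] (rule 2).
/d/ stays [d].
/i/ (between /d/ and /t/) fails the environment for rule 2, so it stays [i].
/t/ (between /i/ and /v/): immediately before a consonant, so rule 1 applies → [ʔ].
/v/ (between /t/ and /o/) is unaffected → [v].
/o/ (between /v/ and /k/): rule 2 targets it, but not before a voiced consonant → unchanged [o].
/k/ — between /o/ and /k/; rule 3 does not apply here → [k].
/k/ (between /k/ and /u/) is in the target of rule 3 but the environment (before a front vowel) is not met → [k].
/u/ meets the environment for rule 2 (before a voiced consonant) → [uː].
/r/ (between /u/ and /j/) is unaffected → [r].
/j/ stays [j].
Rule 2 applies to /i/ (between /j/ and /v/: before a voiced consonant) → [iː].
/v/ — not in any rule's target class → [v].

[uːdiʔvokkuːrjiːv]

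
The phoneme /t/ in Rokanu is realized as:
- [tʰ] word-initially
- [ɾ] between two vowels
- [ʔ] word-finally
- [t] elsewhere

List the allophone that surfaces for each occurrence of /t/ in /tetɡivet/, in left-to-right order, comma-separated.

Occurrence 1 (position 1): word-initially → [tʰ].
Occurrence 2 (position 3): no conditioning environment matches → elsewhere allophone [t].
Occurrence 3 (position 8): word-finally → [ʔ].

[tʰ], [t], [ʔ]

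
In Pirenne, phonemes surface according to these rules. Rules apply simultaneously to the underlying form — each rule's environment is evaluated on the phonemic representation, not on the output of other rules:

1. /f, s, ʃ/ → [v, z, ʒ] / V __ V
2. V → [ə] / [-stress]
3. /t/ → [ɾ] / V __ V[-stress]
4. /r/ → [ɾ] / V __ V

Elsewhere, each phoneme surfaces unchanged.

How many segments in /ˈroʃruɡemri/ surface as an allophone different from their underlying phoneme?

3

Segments that undergo a rule: /u/ → [ə] (rule 2); /e/ → [ə] (rule 2); /i/ → [ə] (rule 2).
All other segments surface unchanged.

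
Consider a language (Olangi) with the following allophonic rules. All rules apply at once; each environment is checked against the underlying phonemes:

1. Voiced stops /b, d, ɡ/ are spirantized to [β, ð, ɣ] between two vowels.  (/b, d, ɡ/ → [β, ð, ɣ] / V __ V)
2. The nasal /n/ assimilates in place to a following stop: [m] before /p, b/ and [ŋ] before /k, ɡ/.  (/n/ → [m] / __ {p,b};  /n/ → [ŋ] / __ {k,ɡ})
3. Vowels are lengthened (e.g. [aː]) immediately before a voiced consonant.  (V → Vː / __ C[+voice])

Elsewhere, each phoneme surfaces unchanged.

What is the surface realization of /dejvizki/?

[deːjviːzki]

/d/ (word-initial) fails the environment for rule 1, so it stays [d].
/e/ (between /d/ and /j/): before a voiced consonant, so rule 3 applies → [eː].
/i/ (between /v/ and /z/): before a voiced consonant, so rule 3 applies → [iː].
/i/ — word-final; rule 3 does not apply here → [i].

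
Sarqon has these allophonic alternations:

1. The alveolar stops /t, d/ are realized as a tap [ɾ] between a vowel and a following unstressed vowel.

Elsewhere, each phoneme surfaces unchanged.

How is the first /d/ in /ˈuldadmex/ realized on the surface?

[d]

/d/ (between /l/ and /a/) is in the target of rule 1 but the environment (between a vowel and a following unstressed vowel) is not met → [d].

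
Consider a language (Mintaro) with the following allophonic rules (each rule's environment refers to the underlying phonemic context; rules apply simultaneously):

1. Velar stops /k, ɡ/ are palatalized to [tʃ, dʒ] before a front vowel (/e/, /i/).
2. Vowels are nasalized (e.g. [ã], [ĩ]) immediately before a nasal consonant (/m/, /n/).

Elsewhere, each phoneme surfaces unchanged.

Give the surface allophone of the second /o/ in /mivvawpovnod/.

[o]

/o/ (between /n/ and /d/): rule 2 targets it, but not before a nasal consonant → unchanged [o].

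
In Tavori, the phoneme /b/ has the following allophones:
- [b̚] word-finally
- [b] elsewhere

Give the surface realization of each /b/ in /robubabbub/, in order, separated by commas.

Occurrence 1 (position 3): no conditioning environment matches → elsewhere allophone [b].
Occurrence 2 (position 5): no conditioning environment matches → elsewhere allophone [b].
Occurrence 3 (position 7): no conditioning environment matches → elsewhere allophone [b].
Occurrence 4 (position 8): no conditioning environment matches → elsewhere allophone [b].
Occurrence 5 (position 10): word-finally → [b̚].

[b], [b], [b], [b], [b̚]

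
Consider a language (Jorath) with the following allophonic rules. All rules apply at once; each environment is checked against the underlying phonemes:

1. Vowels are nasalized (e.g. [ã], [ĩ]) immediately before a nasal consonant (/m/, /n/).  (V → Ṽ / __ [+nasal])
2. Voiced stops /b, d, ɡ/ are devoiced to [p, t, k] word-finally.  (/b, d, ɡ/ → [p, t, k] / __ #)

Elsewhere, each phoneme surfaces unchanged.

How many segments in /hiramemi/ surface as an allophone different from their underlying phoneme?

Segments that undergo a rule: /a/ → [ã] (rule 1); /e/ → [ẽ] (rule 1).
All other segments surface unchanged.

2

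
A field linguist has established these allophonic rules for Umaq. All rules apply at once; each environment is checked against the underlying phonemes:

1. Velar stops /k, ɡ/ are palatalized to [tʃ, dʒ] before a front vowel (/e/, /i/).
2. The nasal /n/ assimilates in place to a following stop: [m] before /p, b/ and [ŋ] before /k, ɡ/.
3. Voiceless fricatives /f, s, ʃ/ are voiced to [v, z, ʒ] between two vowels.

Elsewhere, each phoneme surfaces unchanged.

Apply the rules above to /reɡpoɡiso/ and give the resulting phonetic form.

[reɡpodʒizo]

/r/ (word-initial) is unaffected → [r].
/e/ (between /r/ and /ɡ/): no rule targets it → [e].
/ɡ/ (between /e/ and /p/) is in the target of rule 1 but the environment (before a front vowel) is not met → [ɡ].
/p/ (between /ɡ/ and /o/): no rule targets it → [p].
/o/ stays [o].
/ɡ/ (between /o/ and /i/) occurs before a front vowel → [dʒ] by rule 1.
/i/ — not in any rule's target class → [i].
/s/ (between /i/ and /o/): between two vowels, so rule 3 applies → [z].
/o/ (word-final) is unaffected → [o].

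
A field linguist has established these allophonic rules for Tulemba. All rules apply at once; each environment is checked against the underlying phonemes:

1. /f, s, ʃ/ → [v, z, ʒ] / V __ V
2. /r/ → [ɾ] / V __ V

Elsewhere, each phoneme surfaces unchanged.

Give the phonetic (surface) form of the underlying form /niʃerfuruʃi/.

/ʃ/ — between /i/ and /e/, between two vowels — surfaces as [ʒ] (rule 1).
/r/ — between /e/ and /f/; rule 2 does not apply here → [r].
/f/ — between /r/ and /u/; rule 1 does not apply here → [f].
Rule 2 applies to /r/ (between /u/ and /u/: between two vowels) → [ɾ].
/ʃ/ meets the environment for rule 1 (between two vowels) → [ʒ].

[niʒerfuɾuʒi]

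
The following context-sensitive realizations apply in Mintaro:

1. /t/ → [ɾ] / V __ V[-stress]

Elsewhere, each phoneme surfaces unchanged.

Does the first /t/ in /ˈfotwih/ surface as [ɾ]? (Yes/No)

/t/ (between /o/ and /w/): rule 1 targets it, but not between a vowel and a following unstressed vowel → unchanged [t].
The actual realization is [t], not [ɾ].

No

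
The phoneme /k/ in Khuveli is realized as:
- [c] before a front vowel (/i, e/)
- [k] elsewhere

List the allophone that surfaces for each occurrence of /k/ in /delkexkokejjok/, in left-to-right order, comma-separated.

[c], [k], [c], [k]

Occurrence 1 (position 4): before a front vowel → [c].
Occurrence 2 (position 7): no conditioning environment matches → elsewhere allophone [k].
Occurrence 3 (position 9): before a front vowel → [c].
Occurrence 4 (position 14): no conditioning environment matches → elsewhere allophone [k].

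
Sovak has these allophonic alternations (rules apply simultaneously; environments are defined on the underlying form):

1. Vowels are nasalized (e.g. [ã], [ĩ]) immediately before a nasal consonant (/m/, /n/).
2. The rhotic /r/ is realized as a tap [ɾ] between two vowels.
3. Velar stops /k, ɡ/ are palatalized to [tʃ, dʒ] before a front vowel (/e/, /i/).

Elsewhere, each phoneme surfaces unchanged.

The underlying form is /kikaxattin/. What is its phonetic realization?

/k/ meets the environment for rule 3 (before a front vowel) → [tʃ].
/i/ (between /k/ and /k/) is in the target of rule 1 but the environment (before a nasal consonant) is not met → [i].
/k/ (between /i/ and /a/) is in the target of rule 3 but the environment (before a front vowel) is not met → [k].
/a/ — between /k/ and /x/; rule 1 does not apply here → [a].
/a/ (between /x/ and /t/) is in the target of rule 1 but the environment (before a nasal consonant) is not met → [a].
Rule 1 applies to /i/ (between /t/ and /n/: before a nasal consonant) → [ĩ].

[tʃikaxattĩn]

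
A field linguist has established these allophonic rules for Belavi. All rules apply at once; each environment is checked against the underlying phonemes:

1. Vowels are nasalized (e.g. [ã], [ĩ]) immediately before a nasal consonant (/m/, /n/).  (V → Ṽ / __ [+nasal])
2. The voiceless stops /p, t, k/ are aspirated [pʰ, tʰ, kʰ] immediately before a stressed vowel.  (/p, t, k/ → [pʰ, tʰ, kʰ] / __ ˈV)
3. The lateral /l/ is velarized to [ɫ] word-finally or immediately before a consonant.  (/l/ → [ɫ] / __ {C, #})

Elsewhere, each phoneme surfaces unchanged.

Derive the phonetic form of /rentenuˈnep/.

Rule 1 applies to /e/ (between /r/ and /n/: before a nasal consonant) → [ẽ].
/t/ (between /n/ and /e/) is in the target of rule 2 but the environment (immediately before a stressed vowel) is not met → [t].
/e/ (between /t/ and /n/) occurs before a nasal consonant → [ẽ] by rule 1.
/u/ meets the environment for rule 1 (before a nasal consonant) → [ũ].
/e/ (between /n/ and /p/): rule 1 targets it, but not before a nasal consonant → unchanged [e].
/p/ (word-final) fails the environment for rule 2, so it stays [p].

[rẽntẽnũˈnep]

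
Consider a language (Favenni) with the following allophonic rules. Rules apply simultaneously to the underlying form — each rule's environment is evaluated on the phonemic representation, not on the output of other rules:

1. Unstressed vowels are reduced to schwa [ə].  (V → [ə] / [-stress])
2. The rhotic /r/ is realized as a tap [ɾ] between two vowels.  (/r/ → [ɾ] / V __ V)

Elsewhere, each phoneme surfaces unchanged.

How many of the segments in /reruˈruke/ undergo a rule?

5

Segments that undergo a rule: /e/ → [ə] (rule 1); /r/ → [ɾ] (rule 2); /u/ → [ə] (rule 1); /r/ → [ɾ] (rule 2); /e/ → [ə] (rule 1).
All other segments surface unchanged.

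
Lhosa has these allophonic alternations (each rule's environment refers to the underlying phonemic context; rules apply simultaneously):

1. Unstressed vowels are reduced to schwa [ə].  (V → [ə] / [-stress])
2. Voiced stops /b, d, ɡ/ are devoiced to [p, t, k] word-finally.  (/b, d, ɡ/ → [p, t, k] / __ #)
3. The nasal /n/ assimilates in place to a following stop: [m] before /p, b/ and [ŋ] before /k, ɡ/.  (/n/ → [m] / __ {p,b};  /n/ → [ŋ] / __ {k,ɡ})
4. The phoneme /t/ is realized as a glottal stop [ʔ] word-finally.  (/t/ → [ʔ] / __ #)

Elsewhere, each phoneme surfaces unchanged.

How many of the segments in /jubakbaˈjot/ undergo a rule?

4

Segments that undergo a rule: /u/ → [ə] (rule 1); /a/ → [ə] (rule 1); /a/ → [ə] (rule 1); /t/ → [ʔ] (rule 4).
All other segments surface unchanged.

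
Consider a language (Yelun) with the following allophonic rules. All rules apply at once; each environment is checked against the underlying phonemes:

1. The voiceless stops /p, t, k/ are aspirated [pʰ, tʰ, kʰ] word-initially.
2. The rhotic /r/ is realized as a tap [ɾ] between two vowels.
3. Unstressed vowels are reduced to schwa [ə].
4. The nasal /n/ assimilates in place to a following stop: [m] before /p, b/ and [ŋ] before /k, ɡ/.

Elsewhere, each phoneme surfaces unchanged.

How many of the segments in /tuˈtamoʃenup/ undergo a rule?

Segments that undergo a rule: /t/ → [tʰ] (rule 1); /u/ → [ə] (rule 3); /o/ → [ə] (rule 3); /e/ → [ə] (rule 3); /u/ → [ə] (rule 3).
All other segments surface unchanged.

5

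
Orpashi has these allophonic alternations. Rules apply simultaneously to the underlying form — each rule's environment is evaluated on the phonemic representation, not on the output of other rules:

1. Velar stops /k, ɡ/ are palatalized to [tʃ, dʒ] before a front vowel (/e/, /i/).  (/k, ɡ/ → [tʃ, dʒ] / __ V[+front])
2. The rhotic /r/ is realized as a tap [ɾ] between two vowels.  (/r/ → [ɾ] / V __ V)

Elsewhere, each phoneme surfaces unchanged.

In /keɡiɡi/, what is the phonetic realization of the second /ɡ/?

[dʒ]

Rule 1 applies to /ɡ/ (between /i/ and /i/: before a front vowel) → [dʒ].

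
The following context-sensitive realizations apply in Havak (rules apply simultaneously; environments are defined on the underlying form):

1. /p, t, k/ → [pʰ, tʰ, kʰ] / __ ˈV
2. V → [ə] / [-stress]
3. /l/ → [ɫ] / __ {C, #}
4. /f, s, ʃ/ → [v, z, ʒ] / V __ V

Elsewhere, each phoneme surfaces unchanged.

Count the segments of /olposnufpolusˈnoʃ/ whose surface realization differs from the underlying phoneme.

Segments that undergo a rule: /o/ → [ə] (rule 2); /l/ → [ɫ] (rule 3); /o/ → [ə] (rule 2); /u/ → [ə] (rule 2); /o/ → [ə] (rule 2); /u/ → [ə] (rule 2).
All other segments surface unchanged.

6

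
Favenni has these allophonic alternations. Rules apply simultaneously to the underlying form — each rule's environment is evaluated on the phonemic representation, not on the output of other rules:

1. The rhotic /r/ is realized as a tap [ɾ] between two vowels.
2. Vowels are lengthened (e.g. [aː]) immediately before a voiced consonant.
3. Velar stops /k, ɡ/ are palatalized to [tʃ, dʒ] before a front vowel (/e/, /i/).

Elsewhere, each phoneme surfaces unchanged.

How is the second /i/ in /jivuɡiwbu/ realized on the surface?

[iː]

/i/ — between /ɡ/ and /w/, before a voiced consonant — surfaces as [iː] (rule 2).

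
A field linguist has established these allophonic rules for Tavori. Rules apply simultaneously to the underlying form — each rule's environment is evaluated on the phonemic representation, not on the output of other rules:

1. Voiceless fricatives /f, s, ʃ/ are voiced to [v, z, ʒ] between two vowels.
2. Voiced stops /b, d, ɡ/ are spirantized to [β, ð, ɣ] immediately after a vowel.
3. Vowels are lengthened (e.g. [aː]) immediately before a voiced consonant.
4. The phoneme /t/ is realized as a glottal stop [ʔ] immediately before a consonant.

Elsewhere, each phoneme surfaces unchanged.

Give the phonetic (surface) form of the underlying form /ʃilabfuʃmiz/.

[ʃiːlaːβfuʃmiːz]

/ʃ/ — word-initial; rule 1 does not apply here → [ʃ].
Rule 3 applies to /i/ (between /ʃ/ and /l/: before a voiced consonant) → [iː].
/l/ (between /i/ and /a/): no rule targets it → [l].
Rule 3 applies to /a/ (between /l/ and /b/: before a voiced consonant) → [aː].
/b/ (between /a/ and /f/): immediately after a vowel, so rule 2 applies → [β].
/f/ — between /b/ and /u/; rule 1 does not apply here → [f].
/u/ — between /f/ and /ʃ/; rule 3 does not apply here → [u].
/ʃ/ (between /u/ and /m/): rule 1 targets it, but not between two vowels → unchanged [ʃ].
/m/ (between /ʃ/ and /i/): no rule targets it → [m].
/i/ (between /m/ and /z/) occurs before a voiced consonant → [iː] by rule 3.
/z/ — not in any rule's target class → [z].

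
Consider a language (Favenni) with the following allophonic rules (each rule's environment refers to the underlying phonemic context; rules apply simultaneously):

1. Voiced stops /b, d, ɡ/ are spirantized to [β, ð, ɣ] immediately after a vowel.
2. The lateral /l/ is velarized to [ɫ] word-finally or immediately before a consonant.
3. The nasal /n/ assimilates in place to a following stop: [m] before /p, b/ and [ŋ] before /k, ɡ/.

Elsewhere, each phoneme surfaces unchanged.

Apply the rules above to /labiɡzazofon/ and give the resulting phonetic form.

/l/ (word-initial) is in the target of rule 2 but the environment (word-finally or immediately before a consonant) is not met → [l].
/a/ (between /l/ and /b/): no rule targets it → [a].
/b/ (between /a/ and /i/): immediately after a vowel, so rule 1 applies → [β].
/i/ stays [i].
/ɡ/ (between /i/ and /z/) occurs immediately after a vowel → [ɣ] by rule 1.
/z/ — not in any rule's target class → [z].
/a/ — not in any rule's target class → [a].
/z/ — not in any rule's target class → [z].
/o/ stays [o].
/f/ stays [f].
/o/ — not in any rule's target class → [o].
/n/ (word-final) fails the environment for rule 3, so it stays [n].

[laβiɣzazofon]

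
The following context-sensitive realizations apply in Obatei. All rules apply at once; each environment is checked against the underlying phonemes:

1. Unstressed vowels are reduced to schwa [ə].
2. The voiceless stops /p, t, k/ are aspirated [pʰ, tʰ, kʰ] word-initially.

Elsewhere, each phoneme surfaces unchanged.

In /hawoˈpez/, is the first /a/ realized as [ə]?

/a/ meets the environment for rule 1 (in an unstressed syllable) → [ə].
The actual realization is [ə], which matches [ə].

Yes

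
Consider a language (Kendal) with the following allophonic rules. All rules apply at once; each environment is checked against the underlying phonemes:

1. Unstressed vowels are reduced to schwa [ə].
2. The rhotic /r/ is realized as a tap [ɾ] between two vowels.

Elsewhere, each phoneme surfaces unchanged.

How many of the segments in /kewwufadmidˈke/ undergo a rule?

4

Segments that undergo a rule: /e/ → [ə] (rule 1); /u/ → [ə] (rule 1); /a/ → [ə] (rule 1); /i/ → [ə] (rule 1).
All other segments surface unchanged.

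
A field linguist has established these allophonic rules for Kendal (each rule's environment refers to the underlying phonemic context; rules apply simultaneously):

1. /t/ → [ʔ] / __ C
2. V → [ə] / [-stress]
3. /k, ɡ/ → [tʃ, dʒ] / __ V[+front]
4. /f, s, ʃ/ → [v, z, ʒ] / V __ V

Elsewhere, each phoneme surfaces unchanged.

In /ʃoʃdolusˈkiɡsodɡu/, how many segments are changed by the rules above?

6

Segments that undergo a rule: /o/ → [ə] (rule 2); /o/ → [ə] (rule 2); /u/ → [ə] (rule 2); /k/ → [tʃ] (rule 3); /o/ → [ə] (rule 2); /u/ → [ə] (rule 2).
All other segments surface unchanged.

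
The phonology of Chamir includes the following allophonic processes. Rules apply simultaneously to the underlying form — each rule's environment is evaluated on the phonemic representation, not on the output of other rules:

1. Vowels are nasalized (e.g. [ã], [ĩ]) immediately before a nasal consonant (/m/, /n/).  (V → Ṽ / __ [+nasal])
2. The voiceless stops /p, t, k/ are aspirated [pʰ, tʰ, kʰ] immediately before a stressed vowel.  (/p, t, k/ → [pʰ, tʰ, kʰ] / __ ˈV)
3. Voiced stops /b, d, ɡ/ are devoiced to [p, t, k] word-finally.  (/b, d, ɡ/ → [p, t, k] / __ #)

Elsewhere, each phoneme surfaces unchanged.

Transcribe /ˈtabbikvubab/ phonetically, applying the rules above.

[ˈtʰabbikvubap]

/t/ (word-initial) occurs immediately before a stressed vowel → [tʰ] by rule 2.
/a/ (between /t/ and /b/) is in the target of rule 1 but the environment (before a nasal consonant) is not met → [a].
/b/ (between /a/ and /b/): rule 3 targets it, but not word-finally → unchanged [b].
/b/ — between /b/ and /i/; rule 3 does not apply here → [b].
/i/ — between /b/ and /k/; rule 1 does not apply here → [i].
/k/ (between /i/ and /v/): rule 2 targets it, but not immediately before a stressed vowel → unchanged [k].
/u/ (between /v/ and /b/) is in the target of rule 1 but the environment (before a nasal consonant) is not met → [u].
/b/ — between /u/ and /a/; rule 3 does not apply here → [b].
/a/ (between /b/ and /b/) is in the target of rule 1 but the environment (before a nasal consonant) is not met → [a].
Rule 3 applies to /b/ (word-final: word-finally) → [p].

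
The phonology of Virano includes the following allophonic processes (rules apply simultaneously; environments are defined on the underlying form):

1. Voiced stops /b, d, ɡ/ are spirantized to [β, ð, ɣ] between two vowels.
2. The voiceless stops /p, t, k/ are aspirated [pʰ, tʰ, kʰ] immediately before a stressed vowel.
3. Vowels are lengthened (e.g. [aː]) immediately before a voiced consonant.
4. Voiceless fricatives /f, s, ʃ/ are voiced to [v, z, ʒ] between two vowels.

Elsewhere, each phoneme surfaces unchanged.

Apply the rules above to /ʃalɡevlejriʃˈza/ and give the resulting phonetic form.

/ʃ/ (word-initial) is in the target of rule 4 but the environment (between two vowels) is not met → [ʃ].
/a/ — between /ʃ/ and /l/, before a voiced consonant — surfaces as [aː] (rule 3).
/l/ (between /a/ and /ɡ/): no rule targets it → [l].
/ɡ/ — between /l/ and /e/; rule 1 does not apply here → [ɡ].
/e/ meets the environment for rule 3 (before a voiced consonant) → [eː].
/v/ stays [v].
/l/ stays [l].
/e/ (between /l/ and /j/) occurs before a voiced consonant → [eː] by rule 3.
/j/ (between /e/ and /r/): no rule targets it → [j].
/r/ (between /j/ and /i/) is unaffected → [r].
/i/ (between /r/ and /ʃ/) fails the environment for rule 3, so it stays [i].
/ʃ/ (between /i/ and /z/): rule 4 targets it, but not between two vowels → unchanged [ʃ].
/z/ — not in any rule's target class → [z].
/a/ (word-final) fails the environment for rule 3, so it stays [a].

[ʃaːlɡeːvleːjriʃˈza]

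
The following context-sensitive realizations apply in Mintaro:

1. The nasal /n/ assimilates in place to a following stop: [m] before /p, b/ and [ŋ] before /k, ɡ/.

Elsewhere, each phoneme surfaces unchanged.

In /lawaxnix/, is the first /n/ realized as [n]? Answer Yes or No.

Yes

/n/ (between /x/ and /i/): rule 1 targets it, but not before a labial or velar stop → unchanged [n].
The actual realization is [n], which matches [n].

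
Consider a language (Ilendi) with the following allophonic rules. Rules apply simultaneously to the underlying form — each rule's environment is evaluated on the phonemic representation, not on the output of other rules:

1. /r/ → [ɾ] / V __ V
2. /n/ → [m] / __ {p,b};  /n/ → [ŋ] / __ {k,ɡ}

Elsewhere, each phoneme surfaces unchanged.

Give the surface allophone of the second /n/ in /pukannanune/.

[n]

/n/ (between /n/ and /a/) is in the target of rule 2 but the environment (before a labial or velar stop) is not met → [n].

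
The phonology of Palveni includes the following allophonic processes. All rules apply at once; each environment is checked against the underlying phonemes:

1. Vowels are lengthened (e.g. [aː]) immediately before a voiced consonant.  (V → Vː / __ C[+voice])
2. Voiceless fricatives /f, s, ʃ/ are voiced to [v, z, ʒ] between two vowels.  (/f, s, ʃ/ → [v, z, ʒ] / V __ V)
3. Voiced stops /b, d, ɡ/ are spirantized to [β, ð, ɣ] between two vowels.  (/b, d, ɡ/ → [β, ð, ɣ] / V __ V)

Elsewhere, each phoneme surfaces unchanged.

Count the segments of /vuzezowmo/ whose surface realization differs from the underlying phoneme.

3

Segments that undergo a rule: /u/ → [uː] (rule 1); /e/ → [eː] (rule 1); /o/ → [oː] (rule 1).
All other segments surface unchanged.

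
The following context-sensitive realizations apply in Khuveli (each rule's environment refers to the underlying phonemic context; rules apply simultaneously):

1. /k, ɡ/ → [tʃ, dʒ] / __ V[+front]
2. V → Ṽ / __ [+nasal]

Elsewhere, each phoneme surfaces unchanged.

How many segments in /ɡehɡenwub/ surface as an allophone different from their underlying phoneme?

3

Segments that undergo a rule: /ɡ/ → [dʒ] (rule 1); /ɡ/ → [dʒ] (rule 1); /e/ → [ẽ] (rule 2).
All other segments surface unchanged.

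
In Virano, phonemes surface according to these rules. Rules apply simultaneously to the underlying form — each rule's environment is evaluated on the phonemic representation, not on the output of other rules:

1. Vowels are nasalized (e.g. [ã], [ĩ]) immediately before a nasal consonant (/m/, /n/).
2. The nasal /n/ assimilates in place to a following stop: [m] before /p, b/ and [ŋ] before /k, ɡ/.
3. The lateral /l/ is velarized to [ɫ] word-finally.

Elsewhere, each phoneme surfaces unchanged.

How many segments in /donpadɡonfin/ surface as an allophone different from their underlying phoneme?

Segments that undergo a rule: /o/ → [õ] (rule 1); /n/ → [m] (rule 2); /o/ → [õ] (rule 1); /i/ → [ĩ] (rule 1).
All other segments surface unchanged.

4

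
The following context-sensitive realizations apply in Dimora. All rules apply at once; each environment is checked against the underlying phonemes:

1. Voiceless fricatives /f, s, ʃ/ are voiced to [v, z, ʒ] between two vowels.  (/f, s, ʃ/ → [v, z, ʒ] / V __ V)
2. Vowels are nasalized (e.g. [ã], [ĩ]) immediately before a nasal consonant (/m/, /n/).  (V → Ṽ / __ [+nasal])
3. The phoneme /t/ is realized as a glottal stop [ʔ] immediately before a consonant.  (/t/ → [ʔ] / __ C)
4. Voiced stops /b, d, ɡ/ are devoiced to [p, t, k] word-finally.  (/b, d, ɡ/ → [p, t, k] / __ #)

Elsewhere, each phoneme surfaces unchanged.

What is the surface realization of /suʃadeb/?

[suʒadep]

/s/ (word-initial): rule 1 targets it, but not between two vowels → unchanged [s].
/u/ (between /s/ and /ʃ/) fails the environment for rule 2, so it stays [u].
/ʃ/ (between /u/ and /a/) occurs between two vowels → [ʒ] by rule 1.
/a/ — between /ʃ/ and /d/; rule 2 does not apply here → [a].
/d/ — between /a/ and /e/; rule 4 does not apply here → [d].
/e/ (between /d/ and /b/) is in the target of rule 2 but the environment (before a nasal consonant) is not met → [e].
/b/ (word-final): word-finally, so rule 4 applies → [p].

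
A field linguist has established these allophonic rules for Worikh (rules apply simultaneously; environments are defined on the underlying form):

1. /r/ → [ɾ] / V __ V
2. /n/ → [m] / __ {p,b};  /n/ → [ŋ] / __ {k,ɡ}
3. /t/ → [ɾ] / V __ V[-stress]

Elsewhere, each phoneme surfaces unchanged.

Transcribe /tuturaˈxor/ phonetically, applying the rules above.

/t/ (word-initial) fails the environment for rule 3, so it stays [t].
/u/ (between /t/ and /t/): no rule targets it → [u].
/t/ (between /u/ and /u/) occurs between a vowel and a following unstressed vowel → [ɾ] by rule 3.
/u/ — not in any rule's target class → [u].
/r/ meets the environment for rule 1 (between two vowels) → [ɾ].
/a/ (between /r/ and /x/): no rule targets it → [a].
/x/ stays [x].
/o/ (between /x/ and /r/): no rule targets it → [o].
/r/ (word-final) is in the target of rule 1 but the environment (between two vowels) is not met → [r].

[tuɾuɾaˈxor]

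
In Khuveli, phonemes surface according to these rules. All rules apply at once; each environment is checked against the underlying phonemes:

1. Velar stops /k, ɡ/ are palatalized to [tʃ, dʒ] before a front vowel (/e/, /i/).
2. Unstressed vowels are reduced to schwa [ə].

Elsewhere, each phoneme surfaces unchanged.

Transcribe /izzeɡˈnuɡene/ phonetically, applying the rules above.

[əzzəɡˈnudʒənə]

/i/ meets the environment for rule 2 (in an unstressed syllable) → [ə].
/z/ stays [z].
/z/ stays [z].
Rule 2 applies to /e/ (between /z/ and /ɡ/: in an unstressed syllable) → [ə].
/ɡ/ (between /e/ and /n/) is in the target of rule 1 but the environment (before a front vowel) is not met → [ɡ].
/n/ stays [n].
/u/ (between /n/ and /ɡ/) is in the target of rule 2 but the environment (in an unstressed syllable) is not met → [u].
Rule 1 applies to /ɡ/ (between /u/ and /e/: before a front vowel) → [dʒ].
/e/ (between /ɡ/ and /n/) occurs in an unstressed syllable → [ə] by rule 2.
/n/ — not in any rule's target class → [n].
/e/ (word-final) occurs in an unstressed syllable → [ə] by rule 2.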